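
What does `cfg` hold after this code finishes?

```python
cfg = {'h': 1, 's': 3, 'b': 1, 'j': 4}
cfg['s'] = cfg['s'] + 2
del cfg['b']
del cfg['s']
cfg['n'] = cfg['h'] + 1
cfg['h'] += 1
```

{'h': 2, 'j': 4, 'n': 2}

cfg['s'] = cfg['s']+2 = 5 → {'h': 1, 's': 5, 'b': 1, 'j': 4}
del 'b' → {'h': 1, 's': 5, 'j': 4}
del 's' → {'h': 1, 'j': 4}
cfg['n'] = cfg['h']+1 = 2 → {'h': 1, 'j': 4, 'n': 2}
cfg['h'] = 1+1 = 2 → {'h': 2, 'j': 4, 'n': 2}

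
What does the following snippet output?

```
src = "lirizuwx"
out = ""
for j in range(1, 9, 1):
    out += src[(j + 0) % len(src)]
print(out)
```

irizuwxl

j=1: add src[1]='i' → 'i'
j=2: add src[2]='r' → 'ir'
j=3: add src[3]='i' → 'iri'
j=4: add src[4]='z' → 'iriz'
j=5: add src[5]='u' → 'irizu'
j=6: add src[6]='w' → 'irizuw'
j=7: add src[7]='x' → 'irizuwx'
j=8: add src[0]='l' → 'irizuwxl'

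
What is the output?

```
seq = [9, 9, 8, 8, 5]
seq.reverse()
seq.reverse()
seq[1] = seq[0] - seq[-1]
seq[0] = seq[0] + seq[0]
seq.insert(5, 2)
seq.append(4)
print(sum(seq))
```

49

reverse → [5, 8, 8, 9, 9]
reverse → [9, 9, 8, 8, 5]
seq[1] = seq[0]-seq[-1] = 9-5 = 4 → [9, 4, 8, 8, 5]
seq[0] = seq[0]+seq[0] = 9+9 = 18 → [18, 4, 8, 8, 5]
insert 2 at 5 → [18, 4, 8, 8, 5, 2]
append 4 → [18, 4, 8, 8, 5, 2, 4]
sum = 49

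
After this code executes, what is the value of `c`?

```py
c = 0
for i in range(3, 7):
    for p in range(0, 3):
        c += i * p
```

i=3,p=0: c = 0+0 = 0
i=3,p=1: c = 0+3 = 3
i=3,p=2: c = 3+6 = 9
i=4,p=0: c = 9+0 = 9
i=4,p=1: c = 9+4 = 13
i=4,p=2: c = 13+8 = 21
i=5,p=0: c = 21+0 = 21
i=5,p=1: c = 21+5 = 26
i=5,p=2: c = 26+10 = 36
i=6,p=0: c = 36+0 = 36
i=6,p=1: c = 36+6 = 42
i=6,p=2: c = 42+12 = 54

54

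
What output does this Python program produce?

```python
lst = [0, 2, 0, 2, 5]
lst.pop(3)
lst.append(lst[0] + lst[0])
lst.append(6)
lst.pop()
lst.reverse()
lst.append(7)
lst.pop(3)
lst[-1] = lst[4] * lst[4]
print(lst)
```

[0, 5, 0, 0, 49]

pop(3) removes 2 → [0, 2, 0, 5]
append lst[0]+lst[0] = 0+0 = 0 → [0, 2, 0, 5, 0]
append 6 → [0, 2, 0, 5, 0, 6]
pop() removes 6 → [0, 2, 0, 5, 0]
reverse → [0, 5, 0, 2, 0]
append 7 → [0, 5, 0, 2, 0, 7]
pop(3) removes 2 → [0, 5, 0, 0, 7]
lst[-1] = lst[4]*lst[4] = 7*7 = 49 → [0, 5, 0, 0, 49]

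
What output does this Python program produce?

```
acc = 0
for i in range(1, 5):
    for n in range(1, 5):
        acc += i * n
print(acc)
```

100

i=1,n=1: acc = 0+1 = 1
i=1,n=2: acc = 1+2 = 3
i=1,n=3: acc = 3+3 = 6
i=1,n=4: acc = 6+4 = 10
i=2,n=1: acc = 10+2 = 12
i=2,n=2: acc = 12+4 = 16
i=2,n=3: acc = 16+6 = 22
i=2,n=4: acc = 22+8 = 30
i=3,n=1: acc = 30+3 = 33
i=3,n=2: acc = 33+6 = 39
i=3,n=3: acc = 39+9 = 48
i=3,n=4: acc = 48+12 = 60
i=4,n=1: acc = 60+4 = 64
i=4,n=2: acc = 64+8 = 72
i=4,n=3: acc = 72+12 = 84
i=4,n=4: acc = 84+16 = 100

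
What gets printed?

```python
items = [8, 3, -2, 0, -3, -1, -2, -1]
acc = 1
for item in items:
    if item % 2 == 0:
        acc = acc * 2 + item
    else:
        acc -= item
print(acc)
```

item=8: even, acc = 1*2+8 = 10
item=3: not even, acc = 10-3 = 7
item=-2: even, acc = 7*2+(-2) = 12
item=0: even, acc = 12*2+0 = 24
item=-3: not even, acc = 24-(-3) = 27
item=-1: not even, acc = 27-(-1) = 28
item=-2: even, acc = 28*2+(-2) = 54
item=-1: not even, acc = 54-(-1) = 55

55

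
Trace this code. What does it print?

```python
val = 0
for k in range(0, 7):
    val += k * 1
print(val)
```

21

k=0: val = 0+0*1 = 0
k=1: val = 0+1*1 = 1
k=2: val = 1+2*1 = 3
k=3: val = 3+3*1 = 6
k=4: val = 6+4*1 = 10
k=5: val = 10+5*1 = 15
k=6: val = 15+6*1 = 21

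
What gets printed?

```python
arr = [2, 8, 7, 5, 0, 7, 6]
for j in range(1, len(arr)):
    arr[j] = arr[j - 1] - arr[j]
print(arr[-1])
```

-31

j=1: arr[1] = 2-8 = -6 → [2, -6, 7, 5, 0, 7, 6]
j=2: arr[2] = (-6)-7 = -13 → [2, -6, -13, 5, 0, 7, 6]
j=3: arr[3] = (-13)-5 = -18 → [2, -6, -13, -18, 0, 7, 6]
j=4: arr[4] = (-18)-0 = -18 → [2, -6, -13, -18, -18, 7, 6]
j=5: arr[5] = (-18)-7 = -25 → [2, -6, -13, -18, -18, -25, 6]
j=6: arr[6] = (-25)-6 = -31 → [2, -6, -13, -18, -18, -25, -31]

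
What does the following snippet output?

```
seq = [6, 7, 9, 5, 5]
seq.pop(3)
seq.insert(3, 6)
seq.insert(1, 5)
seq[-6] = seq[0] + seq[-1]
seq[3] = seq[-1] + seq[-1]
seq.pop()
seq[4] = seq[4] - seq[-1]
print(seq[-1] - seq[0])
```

pop(3) removes 5 → [6, 7, 9, 5]
insert 6 at 3 → [6, 7, 9, 6, 5]
insert 5 at 1 → [6, 5, 7, 9, 6, 5]
seq[-6] = seq[0]+seq[-1] = 6+5 = 11 → [11, 5, 7, 9, 6, 5]
seq[3] = seq[-1]+seq[-1] = 5+5 = 10 → [11, 5, 7, 10, 6, 5]
pop() removes 5 → [11, 5, 7, 10, 6]
seq[4] = seq[4]-seq[-1] = 6-6 = 0 → [11, 5, 7, 10, 0]
seq[-1]-seq[0] = 0-11 = -11

-11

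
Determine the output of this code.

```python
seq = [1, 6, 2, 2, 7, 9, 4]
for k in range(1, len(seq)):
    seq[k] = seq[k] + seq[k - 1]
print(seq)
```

k=1: seq[1] = 6+1 = 7 → [1, 7, 2, 2, 7, 9, 4]
k=2: seq[2] = 2+7 = 9 → [1, 7, 9, 2, 7, 9, 4]
k=3: seq[3] = 2+9 = 11 → [1, 7, 9, 11, 7, 9, 4]
k=4: seq[4] = 7+11 = 18 → [1, 7, 9, 11, 18, 9, 4]
k=5: seq[5] = 9+18 = 27 → [1, 7, 9, 11, 18, 27, 4]
k=6: seq[6] = 4+27 = 31 → [1, 7, 9, 11, 18, 27, 31]

[1, 7, 9, 11, 18, 27, 31]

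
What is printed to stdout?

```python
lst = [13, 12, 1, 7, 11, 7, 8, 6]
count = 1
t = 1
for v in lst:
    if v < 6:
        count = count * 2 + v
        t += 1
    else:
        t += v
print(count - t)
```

v=13: not <6; t=14
v=12: not <6; t=26
v=1: <6, count = 1*2+1 = 3; t=27
v=7: not <6; t=34
v=11: not <6; t=45
v=7: not <6; t=52
v=8: not <6; t=60
v=6: not <6; t=66
count-t = 3-66 = -63

-63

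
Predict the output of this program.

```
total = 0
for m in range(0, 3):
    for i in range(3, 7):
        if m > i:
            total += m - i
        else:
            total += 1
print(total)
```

m=0,i=3: not 0>3, total = 0+1 = 1
m=0,i=4: not 0>4, total = 1+1 = 2
m=0,i=5: not 0>5, total = 2+1 = 3
m=0,i=6: not 0>6, total = 3+1 = 4
m=1,i=3: not 1>3, total = 4+1 = 5
m=1,i=4: not 1>4, total = 5+1 = 6
m=1,i=5: not 1>5, total = 6+1 = 7
m=1,i=6: not 1>6, total = 7+1 = 8
m=2,i=3: not 2>3, total = 8+1 = 9
m=2,i=4: not 2>4, total = 9+1 = 10
m=2,i=5: not 2>5, total = 10+1 = 11
m=2,i=6: not 2>6, total = 11+1 = 12

12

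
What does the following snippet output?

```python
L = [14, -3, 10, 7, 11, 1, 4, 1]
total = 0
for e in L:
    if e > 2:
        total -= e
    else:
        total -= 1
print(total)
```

e=14: >2, total = 0-14 = -14
e=-3: not >2, total = (-14)-1 = -15
e=10: >2, total = (-15)-10 = -25
e=7: >2, total = (-25)-7 = -32
e=11: >2, total = (-32)-11 = -43
e=1: not >2, total = (-43)-1 = -44
e=4: >2, total = (-44)-4 = -48
e=1: not >2, total = (-48)-1 = -49

-49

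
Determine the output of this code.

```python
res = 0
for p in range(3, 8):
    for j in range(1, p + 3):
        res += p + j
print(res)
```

330

p=3,j=1: res = 0+4 = 4
p=3,j=2: res = 4+5 = 9
p=3,j=3: res = 9+6 = 15
p=3,j=4: res = 15+7 = 22
p=3,j=5: res = 22+8 = 30
p=4,j=1: res = 30+5 = 35
p=4,j=2: res = 35+6 = 41
p=4,j=3: res = 41+7 = 48
p=4,j=4: res = 48+8 = 56
p=4,j=5: res = 56+9 = 65
p=4,j=6: res = 65+10 = 75
p=5,j=1: res = 75+6 = 81
p=5,j=2: res = 81+7 = 88
p=5,j=3: res = 88+8 = 96
p=5,j=4: res = 96+9 = 105
p=5,j=5: res = 105+10 = 115
p=5,j=6: res = 115+11 = 126
p=5,j=7: res = 126+12 = 138
p=6,j=1: res = 138+7 = 145
p=6,j=2: res = 145+8 = 153
p=6,j=3: res = 153+9 = 162
p=6,j=4: res = 162+10 = 172
p=6,j=5: res = 172+11 = 183
p=6,j=6: res = 183+12 = 195
p=6,j=7: res = 195+13 = 208
p=6,j=8: res = 208+14 = 222
p=7,j=1: res = 222+8 = 230
p=7,j=2: res = 230+9 = 239
p=7,j=3: res = 239+10 = 249
p=7,j=4: res = 249+11 = 260
p=7,j=5: res = 260+12 = 272
p=7,j=6: res = 272+13 = 285
p=7,j=7: res = 285+14 = 299
p=7,j=8: res = 299+15 = 314
p=7,j=9: res = 314+16 = 330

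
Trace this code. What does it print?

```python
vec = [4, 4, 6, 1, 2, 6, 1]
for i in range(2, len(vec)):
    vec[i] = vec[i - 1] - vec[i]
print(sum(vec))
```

i=2: vec[2] = 4-6 = -2 → [4, 4, -2, 1, 2, 6, 1]
i=3: vec[3] = (-2)-1 = -3 → [4, 4, -2, -3, 2, 6, 1]
i=4: vec[4] = (-3)-2 = -5 → [4, 4, -2, -3, -5, 6, 1]
i=5: vec[5] = (-5)-6 = -11 → [4, 4, -2, -3, -5, -11, 1]
i=6: vec[6] = (-11)-1 = -12 → [4, 4, -2, -3, -5, -11, -12]
sum = -25

-25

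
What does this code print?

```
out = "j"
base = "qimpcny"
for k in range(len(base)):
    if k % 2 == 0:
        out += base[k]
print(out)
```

jqmcy

k=0: add 'q' → 'jq'
k=1: skip
k=2: add 'm' → 'jqm'
k=3: skip
k=4: add 'c' → 'jqmc'
k=5: skip
k=6: add 'y' → 'jqmcy'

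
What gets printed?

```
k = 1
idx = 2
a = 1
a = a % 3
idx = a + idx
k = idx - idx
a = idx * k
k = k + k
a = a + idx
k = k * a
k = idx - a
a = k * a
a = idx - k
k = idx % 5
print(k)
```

a = 1%3 = 1
idx = 1+2 = 3
k = 3-3 = 0
a = 3*0 = 0
k = 0+0 = 0
a = 0+3 = 3
k = 0*3 = 0
k = 3-3 = 0
a = 0*3 = 0
a = 3-0 = 3
k = 3%5 = 3

3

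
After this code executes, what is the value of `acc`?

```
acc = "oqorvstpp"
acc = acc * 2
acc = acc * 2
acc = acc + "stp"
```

'oqorvstppoqorvstppoqorvstppoqorvstppstp'

repeat ×2 → 'oqorvstppoqorvstpp'
repeat ×2 → 'oqorvstppoqorvstppoqorvstppoqorvstpp'
+ 'stp' → 'oqorvstppoqorvstppoqorvstppoqorvstppstp'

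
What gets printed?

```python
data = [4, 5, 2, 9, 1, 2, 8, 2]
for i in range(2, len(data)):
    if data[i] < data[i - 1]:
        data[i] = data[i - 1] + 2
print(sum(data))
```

i=2: 2<5, data[2] = 5+2 = 7 → [4, 5, 7, 9, 1, 2, 8, 2]
i=3: 9>=7, unchanged → [4, 5, 7, 9, 1, 2, 8, 2]
i=4: 1<9, data[4] = 9+2 = 11 → [4, 5, 7, 9, 11, 2, 8, 2]
i=5: 2<11, data[5] = 11+2 = 13 → [4, 5, 7, 9, 11, 13, 8, 2]
i=6: 8<13, data[6] = 13+2 = 15 → [4, 5, 7, 9, 11, 13, 15, 2]
i=7: 2<15, data[7] = 15+2 = 17 → [4, 5, 7, 9, 11, 13, 15, 17]
sum = 81

81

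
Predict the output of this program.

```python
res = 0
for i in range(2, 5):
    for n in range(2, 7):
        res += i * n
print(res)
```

i=2,n=2: res = 0+4 = 4
i=2,n=3: res = 4+6 = 10
i=2,n=4: res = 10+8 = 18
i=2,n=5: res = 18+10 = 28
i=2,n=6: res = 28+12 = 40
i=3,n=2: res = 40+6 = 46
i=3,n=3: res = 46+9 = 55
i=3,n=4: res = 55+12 = 67
i=3,n=5: res = 67+15 = 82
i=3,n=6: res = 82+18 = 100
i=4,n=2: res = 100+8 = 108
i=4,n=3: res = 108+12 = 120
i=4,n=4: res = 120+16 = 136
i=4,n=5: res = 136+20 = 156
i=4,n=6: res = 156+24 = 180

180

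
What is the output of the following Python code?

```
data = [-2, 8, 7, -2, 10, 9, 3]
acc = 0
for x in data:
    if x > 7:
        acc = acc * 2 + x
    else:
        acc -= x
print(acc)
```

x=-2: not >7, acc = 0-(-2) = 2
x=8: >7, acc = 2*2+8 = 12
x=7: not >7, acc = 12-7 = 5
x=-2: not >7, acc = 5-(-2) = 7
x=10: >7, acc = 7*2+10 = 24
x=9: >7, acc = 24*2+9 = 57
x=3: not >7, acc = 57-3 = 54

54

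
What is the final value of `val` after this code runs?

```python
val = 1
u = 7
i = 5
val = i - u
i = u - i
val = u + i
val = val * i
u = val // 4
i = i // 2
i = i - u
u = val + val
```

18

val = 5-7 = -2
i = 7-5 = 2
val = 7+2 = 9
val = 9*2 = 18
u = 18//4 = 4
i = 2//2 = 1
i = 1-4 = -3
u = 18+18 = 36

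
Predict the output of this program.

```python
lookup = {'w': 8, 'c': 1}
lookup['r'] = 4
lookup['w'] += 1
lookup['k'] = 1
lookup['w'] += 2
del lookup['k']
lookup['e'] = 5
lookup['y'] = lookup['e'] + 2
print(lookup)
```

lookup['r'] = 4 → {'w': 8, 'c': 1, 'r': 4}
lookup['w'] = 8+1 = 9 → {'w': 9, 'c': 1, 'r': 4}
lookup['k'] = 1 → {'w': 9, 'c': 1, 'r': 4, 'k': 1}
lookup['w'] = 9+2 = 11 → {'w': 11, 'c': 1, 'r': 4, 'k': 1}
del 'k' → {'w': 11, 'c': 1, 'r': 4}
lookup['e'] = 5 → {'w': 11, 'c': 1, 'r': 4, 'e': 5}
lookup['y'] = lookup['e']+2 = 7 → {'w': 11, 'c': 1, 'r': 4, 'e': 5, 'y': 7}

{'w': 11, 'c': 1, 'r': 4, 'e': 5, 'y': 7}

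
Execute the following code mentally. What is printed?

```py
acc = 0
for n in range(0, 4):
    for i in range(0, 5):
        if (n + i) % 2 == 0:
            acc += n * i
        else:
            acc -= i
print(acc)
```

8

n=0,i=0: even sum, acc = 0+0 = 0
n=0,i=1: odd sum, acc = 0-1 = -1
n=0,i=2: even sum, acc = (-1)+0 = -1
n=0,i=3: odd sum, acc = (-1)-3 = -4
n=0,i=4: even sum, acc = (-4)+0 = -4
n=1,i=0: odd sum, acc = (-4)-0 = -4
n=1,i=1: even sum, acc = (-4)+1 = -3
n=1,i=2: odd sum, acc = (-3)-2 = -5
n=1,i=3: even sum, acc = (-5)+3 = -2
n=1,i=4: odd sum, acc = (-2)-4 = -6
n=2,i=0: even sum, acc = (-6)+0 = -6
n=2,i=1: odd sum, acc = (-6)-1 = -7
n=2,i=2: even sum, acc = (-7)+4 = -3
n=2,i=3: odd sum, acc = (-3)-3 = -6
n=2,i=4: even sum, acc = (-6)+8 = 2
n=3,i=0: odd sum, acc = 2-0 = 2
n=3,i=1: even sum, acc = 2+3 = 5
n=3,i=2: odd sum, acc = 5-2 = 3
n=3,i=3: even sum, acc = 3+9 = 12
n=3,i=4: odd sum, acc = 12-4 = 8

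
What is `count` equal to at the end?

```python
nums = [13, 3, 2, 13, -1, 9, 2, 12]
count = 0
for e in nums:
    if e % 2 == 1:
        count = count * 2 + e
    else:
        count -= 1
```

281

e=13: odd, count = 0*2+13 = 13
e=3: odd, count = 13*2+3 = 29
e=2: not odd, count = 29-1 = 28
e=13: odd, count = 28*2+13 = 69
e=-1: odd, count = 69*2+(-1) = 137
e=9: odd, count = 137*2+9 = 283
e=2: not odd, count = 283-1 = 282
e=12: not odd, count = 282-1 = 281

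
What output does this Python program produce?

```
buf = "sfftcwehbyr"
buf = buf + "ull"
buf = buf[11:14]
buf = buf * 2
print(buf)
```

+ 'ull' → 'sfftcwehbyrull'
slice [11:14] → 'ull'
repeat ×2 → 'ullull'

ullull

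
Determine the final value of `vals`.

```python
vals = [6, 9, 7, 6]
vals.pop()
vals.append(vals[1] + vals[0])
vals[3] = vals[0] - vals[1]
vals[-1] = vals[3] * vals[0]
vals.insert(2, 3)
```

pop() removes 6 → [6, 9, 7]
append vals[1]+vals[0] = 9+6 = 15 → [6, 9, 7, 15]
vals[3] = vals[0]-vals[1] = 6-9 = -3 → [6, 9, 7, -3]
vals[-1] = vals[3]*vals[0] = (-3)*6 = -18 → [6, 9, 7, -18]
insert 3 at 2 → [6, 9, 3, 7, -18]

[6, 9, 3, 7, -18]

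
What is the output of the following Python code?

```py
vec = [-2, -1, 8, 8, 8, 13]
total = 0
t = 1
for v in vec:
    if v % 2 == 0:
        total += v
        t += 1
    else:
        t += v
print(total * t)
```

v=-2: even, total = 0+(-2) = -2; t=2
v=-1: not even; t=1
v=8: even, total = (-2)+8 = 6; t=2
v=8: even, total = 6+8 = 14; t=3
v=8: even, total = 14+8 = 22; t=4
v=13: not even; t=17
total*t = 22*17 = 374

374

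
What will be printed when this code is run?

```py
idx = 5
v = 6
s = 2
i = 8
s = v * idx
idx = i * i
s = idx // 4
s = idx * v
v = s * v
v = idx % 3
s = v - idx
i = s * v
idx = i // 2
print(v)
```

1

s = 6*5 = 30
idx = 8*8 = 64
s = 64//4 = 16
s = 64*6 = 384
v = 384*6 = 2304
v = 64%3 = 1
s = 1-64 = -63
i = (-63)*1 = -63
idx = (-63)//2 = -32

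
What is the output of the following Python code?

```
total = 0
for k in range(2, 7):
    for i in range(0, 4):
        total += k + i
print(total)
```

110

k=2,i=0: total = 0+2 = 2
k=2,i=1: total = 2+3 = 5
k=2,i=2: total = 5+4 = 9
k=2,i=3: total = 9+5 = 14
k=3,i=0: total = 14+3 = 17
k=3,i=1: total = 17+4 = 21
k=3,i=2: total = 21+5 = 26
k=3,i=3: total = 26+6 = 32
k=4,i=0: total = 32+4 = 36
k=4,i=1: total = 36+5 = 41
k=4,i=2: total = 41+6 = 47
k=4,i=3: total = 47+7 = 54
k=5,i=0: total = 54+5 = 59
k=5,i=1: total = 59+6 = 65
k=5,i=2: total = 65+7 = 72
k=5,i=3: total = 72+8 = 80
k=6,i=0: total = 80+6 = 86
k=6,i=1: total = 86+7 = 93
k=6,i=2: total = 93+8 = 101
k=6,i=3: total = 101+9 = 110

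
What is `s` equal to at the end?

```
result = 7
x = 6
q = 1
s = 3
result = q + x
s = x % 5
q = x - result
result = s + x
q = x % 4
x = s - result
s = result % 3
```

1

result = 1+6 = 7
s = 6%5 = 1
q = 6-7 = -1
result = 1+6 = 7
q = 6%4 = 2
x = 1-7 = -6
s = 7%3 = 1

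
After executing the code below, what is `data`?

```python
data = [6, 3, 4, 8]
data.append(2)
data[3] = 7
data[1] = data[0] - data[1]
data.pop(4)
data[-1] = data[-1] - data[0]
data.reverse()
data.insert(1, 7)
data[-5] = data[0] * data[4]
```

append 2 → [6, 3, 4, 8, 2]
data[3] = 7 → [6, 3, 4, 7, 2]
data[1] = data[0]-data[1] = 6-3 = 3 → [6, 3, 4, 7, 2]
pop(4) removes 2 → [6, 3, 4, 7]
data[-1] = data[-1]-data[0] = 7-6 = 1 → [6, 3, 4, 1]
reverse → [1, 4, 3, 6]
insert 7 at 1 → [1, 7, 4, 3, 6]
data[-5] = data[0]*data[4] = 1*6 = 6 → [6, 7, 4, 3, 6]

[6, 7, 4, 3, 6]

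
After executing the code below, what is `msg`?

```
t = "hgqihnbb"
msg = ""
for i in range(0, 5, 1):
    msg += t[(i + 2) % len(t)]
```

'qihnb'

i=0: add t[2]='q' → 'q'
i=1: add t[3]='i' → 'qi'
i=2: add t[4]='h' → 'qih'
i=3: add t[5]='n' → 'qihn'
i=4: add t[6]='b' → 'qihnb'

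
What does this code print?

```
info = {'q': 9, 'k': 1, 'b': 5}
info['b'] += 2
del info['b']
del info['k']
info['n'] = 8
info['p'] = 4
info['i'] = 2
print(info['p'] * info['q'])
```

info['b'] = 5+2 = 7 → {'q': 9, 'k': 1, 'b': 7}
del 'b' → {'q': 9, 'k': 1}
del 'k' → {'q': 9}
info['n'] = 8 → {'q': 9, 'n': 8}
info['p'] = 4 → {'q': 9, 'n': 8, 'p': 4}
info['i'] = 2 → {'q': 9, 'n': 8, 'p': 4, 'i': 2}
info['p']*info['q'] = 4*9 = 36

36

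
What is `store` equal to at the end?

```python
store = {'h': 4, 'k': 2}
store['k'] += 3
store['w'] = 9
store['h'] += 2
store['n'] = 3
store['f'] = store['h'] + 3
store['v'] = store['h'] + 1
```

store['k'] = 2+3 = 5 → {'h': 4, 'k': 5}
store['w'] = 9 → {'h': 4, 'k': 5, 'w': 9}
store['h'] = 4+2 = 6 → {'h': 6, 'k': 5, 'w': 9}
store['n'] = 3 → {'h': 6, 'k': 5, 'w': 9, 'n': 3}
store['f'] = store['h']+3 = 9 → {'h': 6, 'k': 5, 'w': 9, 'n': 3, 'f': 9}
store['v'] = store['h']+1 = 7 → {'h': 6, 'k': 5, 'w': 9, 'n': 3, 'f': 9, 'v': 7}

{'h': 6, 'k': 5, 'w': 9, 'n': 3, 'f': 9, 'v': 7}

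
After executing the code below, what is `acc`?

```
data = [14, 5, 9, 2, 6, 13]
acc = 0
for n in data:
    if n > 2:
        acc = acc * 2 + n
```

325

n=14: >2, acc = 0*2+14 = 14
n=5: >2, acc = 14*2+5 = 33
n=9: >2, acc = 33*2+9 = 75
n=2: not >2
n=6: >2, acc = 75*2+6 = 156
n=13: >2, acc = 156*2+13 = 325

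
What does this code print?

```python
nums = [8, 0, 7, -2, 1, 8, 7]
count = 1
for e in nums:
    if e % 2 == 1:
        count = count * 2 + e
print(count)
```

45

e=8: not odd
e=0: not odd
e=7: odd, count = 1*2+7 = 9
e=-2: not odd
e=1: odd, count = 9*2+1 = 19
e=8: not odd
e=7: odd, count = 19*2+7 = 45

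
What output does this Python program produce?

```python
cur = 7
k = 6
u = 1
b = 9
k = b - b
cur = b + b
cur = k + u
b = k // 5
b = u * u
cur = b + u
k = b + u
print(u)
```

k = 9-9 = 0
cur = 9+9 = 18
cur = 0+1 = 1
b = 0//5 = 0
b = 1*1 = 1
cur = 1+1 = 2
k = 1+1 = 2

1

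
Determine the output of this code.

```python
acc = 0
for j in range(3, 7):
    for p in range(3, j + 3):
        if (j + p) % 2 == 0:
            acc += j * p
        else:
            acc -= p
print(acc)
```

210

j=3,p=3: even sum, acc = 0+9 = 9
j=3,p=4: odd sum, acc = 9-4 = 5
j=3,p=5: even sum, acc = 5+15 = 20
j=4,p=3: odd sum, acc = 20-3 = 17
j=4,p=4: even sum, acc = 17+16 = 33
j=4,p=5: odd sum, acc = 33-5 = 28
j=4,p=6: even sum, acc = 28+24 = 52
j=5,p=3: even sum, acc = 52+15 = 67
j=5,p=4: odd sum, acc = 67-4 = 63
j=5,p=5: even sum, acc = 63+25 = 88
j=5,p=6: odd sum, acc = 88-6 = 82
j=5,p=7: even sum, acc = 82+35 = 117
j=6,p=3: odd sum, acc = 117-3 = 114
j=6,p=4: even sum, acc = 114+24 = 138
j=6,p=5: odd sum, acc = 138-5 = 133
j=6,p=6: even sum, acc = 133+36 = 169
j=6,p=7: odd sum, acc = 169-7 = 162
j=6,p=8: even sum, acc = 162+48 = 210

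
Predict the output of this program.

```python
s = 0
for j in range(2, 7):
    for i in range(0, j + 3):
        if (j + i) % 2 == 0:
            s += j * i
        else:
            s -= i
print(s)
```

240

j=2,i=0: even sum, s = 0+0 = 0
j=2,i=1: odd sum, s = 0-1 = -1
j=2,i=2: even sum, s = (-1)+4 = 3
j=2,i=3: odd sum, s = 3-3 = 0
j=2,i=4: even sum, s = 0+8 = 8
j=3,i=0: odd sum, s = 8-0 = 8
j=3,i=1: even sum, s = 8+3 = 11
j=3,i=2: odd sum, s = 11-2 = 9
j=3,i=3: even sum, s = 9+9 = 18
j=3,i=4: odd sum, s = 18-4 = 14
j=3,i=5: even sum, s = 14+15 = 29
j=4,i=0: even sum, s = 29+0 = 29
j=4,i=1: odd sum, s = 29-1 = 28
j=4,i=2: even sum, s = 28+8 = 36
j=4,i=3: odd sum, s = 36-3 = 33
j=4,i=4: even sum, s = 33+16 = 49
j=4,i=5: odd sum, s = 49-5 = 44
j=4,i=6: even sum, s = 44+24 = 68
j=5,i=0: odd sum, s = 68-0 = 68
j=5,i=1: even sum, s = 68+5 = 73
j=5,i=2: odd sum, s = 73-2 = 71
j=5,i=3: even sum, s = 71+15 = 86
j=5,i=4: odd sum, s = 86-4 = 82
j=5,i=5: even sum, s = 82+25 = 107
j=5,i=6: odd sum, s = 107-6 = 101
j=5,i=7: even sum, s = 101+35 = 136
j=6,i=0: even sum, s = 136+0 = 136
j=6,i=1: odd sum, s = 136-1 = 135
j=6,i=2: even sum, s = 135+12 = 147
j=6,i=3: odd sum, s = 147-3 = 144
j=6,i=4: even sum, s = 144+24 = 168
j=6,i=5: odd sum, s = 168-5 = 163
j=6,i=6: even sum, s = 163+36 = 199
j=6,i=7: odd sum, s = 199-7 = 192
j=6,i=8: even sum, s = 192+48 = 240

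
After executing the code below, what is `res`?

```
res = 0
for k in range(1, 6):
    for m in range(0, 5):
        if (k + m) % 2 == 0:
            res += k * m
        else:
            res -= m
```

k=1,m=0: odd sum, res = 0-0 = 0
k=1,m=1: even sum, res = 0+1 = 1
k=1,m=2: odd sum, res = 1-2 = -1
k=1,m=3: even sum, res = (-1)+3 = 2
k=1,m=4: odd sum, res = 2-4 = -2
k=2,m=0: even sum, res = (-2)+0 = -2
k=2,m=1: odd sum, res = (-2)-1 = -3
k=2,m=2: even sum, res = (-3)+4 = 1
k=2,m=3: odd sum, res = 1-3 = -2
k=2,m=4: even sum, res = (-2)+8 = 6
k=3,m=0: odd sum, res = 6-0 = 6
k=3,m=1: even sum, res = 6+3 = 9
k=3,m=2: odd sum, res = 9-2 = 7
k=3,m=3: even sum, res = 7+9 = 16
k=3,m=4: odd sum, res = 16-4 = 12
k=4,m=0: even sum, res = 12+0 = 12
k=4,m=1: odd sum, res = 12-1 = 11
k=4,m=2: even sum, res = 11+8 = 19
k=4,m=3: odd sum, res = 19-3 = 16
k=4,m=4: even sum, res = 16+16 = 32
k=5,m=0: odd sum, res = 32-0 = 32
k=5,m=1: even sum, res = 32+5 = 37
k=5,m=2: odd sum, res = 37-2 = 35
k=5,m=3: even sum, res = 35+15 = 50
k=5,m=4: odd sum, res = 50-4 = 46

46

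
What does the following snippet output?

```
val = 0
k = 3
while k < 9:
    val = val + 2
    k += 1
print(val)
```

12

k=3: val = 0+2 = 2
k=4: val = 2+2 = 4
k=5: val = 4+2 = 6
k=6: val = 6+2 = 8
k=7: val = 8+2 = 10
k=8: val = 10+2 = 12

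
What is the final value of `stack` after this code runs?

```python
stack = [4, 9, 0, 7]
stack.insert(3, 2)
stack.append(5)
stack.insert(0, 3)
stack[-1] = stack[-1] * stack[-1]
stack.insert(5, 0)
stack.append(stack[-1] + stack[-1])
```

insert 2 at 3 → [4, 9, 0, 2, 7]
append 5 → [4, 9, 0, 2, 7, 5]
insert 3 at 0 → [3, 4, 9, 0, 2, 7, 5]
stack[-1] = stack[-1]*stack[-1] = 5*5 = 25 → [3, 4, 9, 0, 2, 7, 25]
insert 0 at 5 → [3, 4, 9, 0, 2, 0, 7, 25]
append stack[-1]+stack[-1] = 25+25 = 50 → [3, 4, 9, 0, 2, 0, 7, 25, 50]

[3, 4, 9, 0, 2, 0, 7, 25, 50]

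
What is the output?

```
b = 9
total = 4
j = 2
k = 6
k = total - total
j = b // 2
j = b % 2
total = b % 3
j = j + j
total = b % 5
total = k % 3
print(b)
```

k = 4-4 = 0
j = 9//2 = 4
j = 9%2 = 1
total = 9%3 = 0
j = 1+1 = 2
total = 9%5 = 4
total = 0%3 = 0

9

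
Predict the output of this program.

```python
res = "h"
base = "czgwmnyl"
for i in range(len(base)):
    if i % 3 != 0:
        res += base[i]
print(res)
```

i=0: skip
i=1: add 'z' → 'hz'
i=2: add 'g' → 'hzg'
i=3: skip
i=4: add 'm' → 'hzgm'
i=5: add 'n' → 'hzgmn'
i=6: skip
i=7: add 'l' → 'hzgmnl'

hzgmnl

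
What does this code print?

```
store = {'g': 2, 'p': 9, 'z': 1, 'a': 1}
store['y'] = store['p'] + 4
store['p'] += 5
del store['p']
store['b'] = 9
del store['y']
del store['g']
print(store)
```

{'z': 1, 'a': 1, 'b': 9}

store['y'] = store['p']+4 = 13 → {'g': 2, 'p': 9, 'z': 1, 'a': 1, 'y': 13}
store['p'] = 9+5 = 14 → {'g': 2, 'p': 14, 'z': 1, 'a': 1, 'y': 13}
del 'p' → {'g': 2, 'z': 1, 'a': 1, 'y': 13}
store['b'] = 9 → {'g': 2, 'z': 1, 'a': 1, 'y': 13, 'b': 9}
del 'y' → {'g': 2, 'z': 1, 'a': 1, 'b': 9}
del 'g' → {'z': 1, 'a': 1, 'b': 9}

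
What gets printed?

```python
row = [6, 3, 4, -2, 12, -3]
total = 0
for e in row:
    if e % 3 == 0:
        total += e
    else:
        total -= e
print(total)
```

16

e=6: %3==0, total = 0+6 = 6
e=3: %3==0, total = 6+3 = 9
e=4: not %3==0, total = 9-4 = 5
e=-2: not %3==0, total = 5-(-2) = 7
e=12: %3==0, total = 7+12 = 19
e=-3: %3==0, total = 19+(-3) = 16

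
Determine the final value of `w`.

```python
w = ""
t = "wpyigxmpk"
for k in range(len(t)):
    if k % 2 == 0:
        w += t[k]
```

'wygmk'

k=0: add 'w' → 'w'
k=1: skip
k=2: add 'y' → 'wy'
k=3: skip
k=4: add 'g' → 'wyg'
k=5: skip
k=6: add 'm' → 'wygm'
k=7: skip
k=8: add 'k' → 'wygmk'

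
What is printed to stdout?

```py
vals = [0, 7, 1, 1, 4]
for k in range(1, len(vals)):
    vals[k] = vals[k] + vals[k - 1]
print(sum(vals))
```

37

k=1: vals[1] = 7+0 = 7 → [0, 7, 1, 1, 4]
k=2: vals[2] = 1+7 = 8 → [0, 7, 8, 1, 4]
k=3: vals[3] = 1+8 = 9 → [0, 7, 8, 9, 4]
k=4: vals[4] = 4+9 = 13 → [0, 7, 8, 9, 13]
sum = 37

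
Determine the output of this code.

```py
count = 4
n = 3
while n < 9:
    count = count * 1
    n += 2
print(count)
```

4

n=3: count = 4*1 = 4
n=5: count = 4*1 = 4
n=7: count = 4*1 = 4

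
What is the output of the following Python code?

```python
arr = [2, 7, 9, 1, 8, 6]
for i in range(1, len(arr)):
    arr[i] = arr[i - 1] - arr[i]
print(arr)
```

i=1: arr[1] = 2-7 = -5 → [2, -5, 9, 1, 8, 6]
i=2: arr[2] = (-5)-9 = -14 → [2, -5, -14, 1, 8, 6]
i=3: arr[3] = (-14)-1 = -15 → [2, -5, -14, -15, 8, 6]
i=4: arr[4] = (-15)-8 = -23 → [2, -5, -14, -15, -23, 6]
i=5: arr[5] = (-23)-6 = -29 → [2, -5, -14, -15, -23, -29]

[2, -5, -14, -15, -23, -29]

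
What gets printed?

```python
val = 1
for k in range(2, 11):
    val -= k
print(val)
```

k=2: val = 1-2 = -1
k=3: val = (-1)-3 = -4
k=4: val = (-4)-4 = -8
k=5: val = (-8)-5 = -13
k=6: val = (-13)-6 = -19
k=7: val = (-19)-7 = -26
k=8: val = (-26)-8 = -34
k=9: val = (-34)-9 = -43
k=10: val = (-43)-10 = -53

-53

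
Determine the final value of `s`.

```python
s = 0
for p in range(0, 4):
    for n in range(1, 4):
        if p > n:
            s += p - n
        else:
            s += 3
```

p=0,n=1: not 0>1, s = 0+3 = 3
p=0,n=2: not 0>2, s = 3+3 = 6
p=0,n=3: not 0>3, s = 6+3 = 9
p=1,n=1: not 1>1, s = 9+3 = 12
p=1,n=2: not 1>2, s = 12+3 = 15
p=1,n=3: not 1>3, s = 15+3 = 18
p=2,n=1: 2>1, s = 18+1 = 19
p=2,n=2: not 2>2, s = 19+3 = 22
p=2,n=3: not 2>3, s = 22+3 = 25
p=3,n=1: 3>1, s = 25+2 = 27
p=3,n=2: 3>2, s = 27+1 = 28
p=3,n=3: not 3>3, s = 28+3 = 31

31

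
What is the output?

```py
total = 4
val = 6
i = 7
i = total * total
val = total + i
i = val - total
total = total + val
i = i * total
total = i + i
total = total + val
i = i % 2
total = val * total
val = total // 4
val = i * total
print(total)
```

15760

i = 4*4 = 16
val = 4+16 = 20
i = 20-4 = 16
total = 4+20 = 24
i = 16*24 = 384
total = 384+384 = 768
total = 768+20 = 788
i = 384%2 = 0
total = 20*788 = 15760
val = 15760//4 = 3940
val = 0*15760 = 0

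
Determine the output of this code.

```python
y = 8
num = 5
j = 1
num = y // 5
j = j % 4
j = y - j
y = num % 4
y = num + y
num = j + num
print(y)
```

2

num = 8//5 = 1
j = 1%4 = 1
j = 8-1 = 7
y = 1%4 = 1
y = 1+1 = 2
num = 7+1 = 8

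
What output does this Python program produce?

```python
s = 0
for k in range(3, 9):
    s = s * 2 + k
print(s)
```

246

k=3: s = 0*2+3 = 3
k=4: s = 3*2+4 = 10
k=5: s = 10*2+5 = 25
k=6: s = 25*2+6 = 56
k=7: s = 56*2+7 = 119
k=8: s = 119*2+8 = 246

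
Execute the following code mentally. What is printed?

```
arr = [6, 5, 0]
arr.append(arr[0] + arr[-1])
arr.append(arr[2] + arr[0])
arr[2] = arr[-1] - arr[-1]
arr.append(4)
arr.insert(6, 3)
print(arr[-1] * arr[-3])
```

18

append arr[0]+arr[-1] = 6+0 = 6 → [6, 5, 0, 6]
append arr[2]+arr[0] = 0+6 = 6 → [6, 5, 0, 6, 6]
arr[2] = arr[-1]-arr[-1] = 6-6 = 0 → [6, 5, 0, 6, 6]
append 4 → [6, 5, 0, 6, 6, 4]
insert 3 at 6 → [6, 5, 0, 6, 6, 4, 3]
arr[-1]*arr[-3] = 3*6 = 18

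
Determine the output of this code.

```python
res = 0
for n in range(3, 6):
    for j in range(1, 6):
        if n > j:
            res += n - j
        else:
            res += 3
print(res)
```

37

n=3,j=1: 3>1, res = 0+2 = 2
n=3,j=2: 3>2, res = 2+1 = 3
n=3,j=3: not 3>3, res = 3+3 = 6
n=3,j=4: not 3>4, res = 6+3 = 9
n=3,j=5: not 3>5, res = 9+3 = 12
n=4,j=1: 4>1, res = 12+3 = 15
n=4,j=2: 4>2, res = 15+2 = 17
n=4,j=3: 4>3, res = 17+1 = 18
n=4,j=4: not 4>4, res = 18+3 = 21
n=4,j=5: not 4>5, res = 21+3 = 24
n=5,j=1: 5>1, res = 24+4 = 28
n=5,j=2: 5>2, res = 28+3 = 31
n=5,j=3: 5>3, res = 31+2 = 33
n=5,j=4: 5>4, res = 33+1 = 34
n=5,j=5: not 5>5, res = 34+3 = 37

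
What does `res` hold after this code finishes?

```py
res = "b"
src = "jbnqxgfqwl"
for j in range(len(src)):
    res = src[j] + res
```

j=0: prepend 'j' → 'jb'
j=1: prepend 'b' → 'bjb'
j=2: prepend 'n' → 'nbjb'
j=3: prepend 'q' → 'qnbjb'
j=4: prepend 'x' → 'xqnbjb'
j=5: prepend 'g' → 'gxqnbjb'
j=6: prepend 'f' → 'fgxqnbjb'
j=7: prepend 'q' → 'qfgxqnbjb'
j=8: prepend 'w' → 'wqfgxqnbjb'
j=9: prepend 'l' → 'lwqfgxqnbjb'

'lwqfgxqnbjb'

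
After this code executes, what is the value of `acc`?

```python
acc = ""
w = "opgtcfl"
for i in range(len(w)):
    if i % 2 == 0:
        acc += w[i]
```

'ogcl'

i=0: add 'o' → 'o'
i=1: skip
i=2: add 'g' → 'og'
i=3: skip
i=4: add 'c' → 'ogc'
i=5: skip
i=6: add 'l' → 'ogcl'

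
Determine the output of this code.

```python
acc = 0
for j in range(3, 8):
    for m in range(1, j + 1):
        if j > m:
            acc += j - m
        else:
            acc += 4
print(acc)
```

j=3,m=1: 3>1, acc = 0+2 = 2
j=3,m=2: 3>2, acc = 2+1 = 3
j=3,m=3: not 3>3, acc = 3+4 = 7
j=4,m=1: 4>1, acc = 7+3 = 10
j=4,m=2: 4>2, acc = 10+2 = 12
j=4,m=3: 4>3, acc = 12+1 = 13
j=4,m=4: not 4>4, acc = 13+4 = 17
j=5,m=1: 5>1, acc = 17+4 = 21
j=5,m=2: 5>2, acc = 21+3 = 24
j=5,m=3: 5>3, acc = 24+2 = 26
j=5,m=4: 5>4, acc = 26+1 = 27
j=5,m=5: not 5>5, acc = 27+4 = 31
j=6,m=1: 6>1, acc = 31+5 = 36
j=6,m=2: 6>2, acc = 36+4 = 40
j=6,m=3: 6>3, acc = 40+3 = 43
j=6,m=4: 6>4, acc = 43+2 = 45
j=6,m=5: 6>5, acc = 45+1 = 46
j=6,m=6: not 6>6, acc = 46+4 = 50
j=7,m=1: 7>1, acc = 50+6 = 56
j=7,m=2: 7>2, acc = 56+5 = 61
j=7,m=3: 7>3, acc = 61+4 = 65
j=7,m=4: 7>4, acc = 65+3 = 68
j=7,m=5: 7>5, acc = 68+2 = 70
j=7,m=6: 7>6, acc = 70+1 = 71
j=7,m=7: not 7>7, acc = 71+4 = 75

75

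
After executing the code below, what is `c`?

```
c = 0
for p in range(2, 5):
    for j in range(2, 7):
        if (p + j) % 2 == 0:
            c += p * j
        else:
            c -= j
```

p=2,j=2: even sum, c = 0+4 = 4
p=2,j=3: odd sum, c = 4-3 = 1
p=2,j=4: even sum, c = 1+8 = 9
p=2,j=5: odd sum, c = 9-5 = 4
p=2,j=6: even sum, c = 4+12 = 16
p=3,j=2: odd sum, c = 16-2 = 14
p=3,j=3: even sum, c = 14+9 = 23
p=3,j=4: odd sum, c = 23-4 = 19
p=3,j=5: even sum, c = 19+15 = 34
p=3,j=6: odd sum, c = 34-6 = 28
p=4,j=2: even sum, c = 28+8 = 36
p=4,j=3: odd sum, c = 36-3 = 33
p=4,j=4: even sum, c = 33+16 = 49
p=4,j=5: odd sum, c = 49-5 = 44
p=4,j=6: even sum, c = 44+24 = 68

68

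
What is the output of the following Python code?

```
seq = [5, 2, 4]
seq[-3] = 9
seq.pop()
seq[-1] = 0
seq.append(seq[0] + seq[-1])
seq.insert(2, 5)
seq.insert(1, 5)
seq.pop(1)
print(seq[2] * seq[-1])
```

seq[-3] = 9 → [9, 2, 4]
pop() removes 4 → [9, 2]
seq[-1] = 0 → [9, 0]
append seq[0]+seq[-1] = 9+0 = 9 → [9, 0, 9]
insert 5 at 2 → [9, 0, 5, 9]
insert 5 at 1 → [9, 5, 0, 5, 9]
pop(1) removes 5 → [9, 0, 5, 9]
seq[2]*seq[-1] = 5*9 = 45

45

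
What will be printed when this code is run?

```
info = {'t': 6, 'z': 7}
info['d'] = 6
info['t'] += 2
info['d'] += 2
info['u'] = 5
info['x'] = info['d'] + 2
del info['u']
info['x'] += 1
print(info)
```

{'t': 8, 'z': 7, 'd': 8, 'x': 11}

info['d'] = 6 → {'t': 6, 'z': 7, 'd': 6}
info['t'] = 6+2 = 8 → {'t': 8, 'z': 7, 'd': 6}
info['d'] = 6+2 = 8 → {'t': 8, 'z': 7, 'd': 8}
info['u'] = 5 → {'t': 8, 'z': 7, 'd': 8, 'u': 5}
info['x'] = info['d']+2 = 10 → {'t': 8, 'z': 7, 'd': 8, 'u': 5, 'x': 10}
del 'u' → {'t': 8, 'z': 7, 'd': 8, 'x': 10}
info['x'] = 10+1 = 11 → {'t': 8, 'z': 7, 'd': 8, 'x': 11}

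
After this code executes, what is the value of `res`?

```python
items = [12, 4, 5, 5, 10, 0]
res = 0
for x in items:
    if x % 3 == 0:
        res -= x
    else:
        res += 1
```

-8

x=12: %3==0, res = 0-12 = -12
x=4: not %3==0, res = (-12)+1 = -11
x=5: not %3==0, res = (-11)+1 = -10
x=5: not %3==0, res = (-10)+1 = -9
x=10: not %3==0, res = (-9)+1 = -8
x=0: %3==0, res = (-8)-0 = -8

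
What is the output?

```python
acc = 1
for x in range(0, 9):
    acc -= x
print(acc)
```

-35

x=0: acc = 1-0 = 1
x=1: acc = 1-1 = 0
x=2: acc = 0-2 = -2
x=3: acc = (-2)-3 = -5
x=4: acc = (-5)-4 = -9
x=5: acc = (-9)-5 = -14
x=6: acc = (-14)-6 = -20
x=7: acc = (-20)-7 = -27
x=8: acc = (-27)-8 = -35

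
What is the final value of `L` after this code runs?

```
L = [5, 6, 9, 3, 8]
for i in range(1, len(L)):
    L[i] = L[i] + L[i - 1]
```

i=1: L[1] = 6+5 = 11 → [5, 11, 9, 3, 8]
i=2: L[2] = 9+11 = 20 → [5, 11, 20, 3, 8]
i=3: L[3] = 3+20 = 23 → [5, 11, 20, 23, 8]
i=4: L[4] = 8+23 = 31 → [5, 11, 20, 23, 31]

[5, 11, 20, 23, 31]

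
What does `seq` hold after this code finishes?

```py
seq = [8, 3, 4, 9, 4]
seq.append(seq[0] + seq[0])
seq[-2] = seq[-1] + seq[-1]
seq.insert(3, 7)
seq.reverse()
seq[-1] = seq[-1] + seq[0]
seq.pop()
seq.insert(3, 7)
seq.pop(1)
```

append seq[0]+seq[0] = 8+8 = 16 → [8, 3, 4, 9, 4, 16]
seq[-2] = seq[-1]+seq[-1] = 16+16 = 32 → [8, 3, 4, 9, 32, 16]
insert 7 at 3 → [8, 3, 4, 7, 9, 32, 16]
reverse → [16, 32, 9, 7, 4, 3, 8]
seq[-1] = seq[-1]+seq[0] = 8+16 = 24 → [16, 32, 9, 7, 4, 3, 24]
pop() removes 24 → [16, 32, 9, 7, 4, 3]
insert 7 at 3 → [16, 32, 9, 7, 7, 4, 3]
pop(1) removes 32 → [16, 9, 7, 7, 4, 3]

[16, 9, 7, 7, 4, 3]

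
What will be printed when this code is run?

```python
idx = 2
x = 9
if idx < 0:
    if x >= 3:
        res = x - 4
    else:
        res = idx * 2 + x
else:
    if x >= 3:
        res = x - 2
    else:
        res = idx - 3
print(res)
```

7

idx=2, x=9
idx < 0 is False; x >= 3 is True
→ res = x - 2 = 7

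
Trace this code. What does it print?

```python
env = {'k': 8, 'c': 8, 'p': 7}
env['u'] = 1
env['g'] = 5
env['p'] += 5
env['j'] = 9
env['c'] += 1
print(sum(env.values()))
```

44

env['u'] = 1 → {'k': 8, 'c': 8, 'p': 7, 'u': 1}
env['g'] = 5 → {'k': 8, 'c': 8, 'p': 7, 'u': 1, 'g': 5}
env['p'] = 7+5 = 12 → {'k': 8, 'c': 8, 'p': 12, 'u': 1, 'g': 5}
env['j'] = 9 → {'k': 8, 'c': 8, 'p': 12, 'u': 1, 'g': 5, 'j': 9}
env['c'] = 8+1 = 9 → {'k': 8, 'c': 9, 'p': 12, 'u': 1, 'g': 5, 'j': 9}
sum of values = 44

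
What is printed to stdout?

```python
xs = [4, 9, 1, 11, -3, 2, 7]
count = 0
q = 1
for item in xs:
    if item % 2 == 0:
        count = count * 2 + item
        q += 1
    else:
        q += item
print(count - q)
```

item=4: even, count = 0*2+4 = 4; q=2
item=9: not even; q=11
item=1: not even; q=12
item=11: not even; q=23
item=-3: not even; q=20
item=2: even, count = 4*2+2 = 10; q=21
item=7: not even; q=28
count-q = 10-28 = -18

-18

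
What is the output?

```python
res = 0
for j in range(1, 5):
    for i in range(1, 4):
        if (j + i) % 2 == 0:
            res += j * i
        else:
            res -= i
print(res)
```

16

j=1,i=1: even sum, res = 0+1 = 1
j=1,i=2: odd sum, res = 1-2 = -1
j=1,i=3: even sum, res = (-1)+3 = 2
j=2,i=1: odd sum, res = 2-1 = 1
j=2,i=2: even sum, res = 1+4 = 5
j=2,i=3: odd sum, res = 5-3 = 2
j=3,i=1: even sum, res = 2+3 = 5
j=3,i=2: odd sum, res = 5-2 = 3
j=3,i=3: even sum, res = 3+9 = 12
j=4,i=1: odd sum, res = 12-1 = 11
j=4,i=2: even sum, res = 11+8 = 19
j=4,i=3: odd sum, res = 19-3 = 16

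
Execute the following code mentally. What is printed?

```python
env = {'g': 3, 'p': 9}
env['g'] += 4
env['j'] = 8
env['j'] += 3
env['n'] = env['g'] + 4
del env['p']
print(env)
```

env['g'] = 3+4 = 7 → {'g': 7, 'p': 9}
env['j'] = 8 → {'g': 7, 'p': 9, 'j': 8}
env['j'] = 8+3 = 11 → {'g': 7, 'p': 9, 'j': 11}
env['n'] = env['g']+4 = 11 → {'g': 7, 'p': 9, 'j': 11, 'n': 11}
del 'p' → {'g': 7, 'j': 11, 'n': 11}

{'g': 7, 'j': 11, 'n': 11}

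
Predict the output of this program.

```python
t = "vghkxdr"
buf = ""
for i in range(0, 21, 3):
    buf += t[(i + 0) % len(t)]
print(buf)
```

i=0: add t[0]='v' → 'v'
i=3: add t[3]='k' → 'vk'
i=6: add t[6]='r' → 'vkr'
i=9: add t[2]='h' → 'vkrh'
i=12: add t[5]='d' → 'vkrhd'
i=15: add t[1]='g' → 'vkrhdg'
i=18: add t[4]='x' → 'vkrhdgx'

vkrhdgx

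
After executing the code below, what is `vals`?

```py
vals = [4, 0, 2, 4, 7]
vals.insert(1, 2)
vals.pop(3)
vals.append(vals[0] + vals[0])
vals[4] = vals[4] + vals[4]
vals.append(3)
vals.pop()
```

insert 2 at 1 → [4, 2, 0, 2, 4, 7]
pop(3) removes 2 → [4, 2, 0, 4, 7]
append vals[0]+vals[0] = 4+4 = 8 → [4, 2, 0, 4, 7, 8]
vals[4] = vals[4]+vals[4] = 7+7 = 14 → [4, 2, 0, 4, 14, 8]
append 3 → [4, 2, 0, 4, 14, 8, 3]
pop() removes 3 → [4, 2, 0, 4, 14, 8]

[4, 2, 0, 4, 14, 8]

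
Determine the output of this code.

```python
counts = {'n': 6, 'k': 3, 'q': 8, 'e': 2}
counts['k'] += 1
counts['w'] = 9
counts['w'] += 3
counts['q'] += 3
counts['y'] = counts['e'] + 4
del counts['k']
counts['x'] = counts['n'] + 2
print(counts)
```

{'n': 6, 'q': 11, 'e': 2, 'w': 12, 'y': 6, 'x': 8}

counts['k'] = 3+1 = 4 → {'n': 6, 'k': 4, 'q': 8, 'e': 2}
counts['w'] = 9 → {'n': 6, 'k': 4, 'q': 8, 'e': 2, 'w': 9}
counts['w'] = 9+3 = 12 → {'n': 6, 'k': 4, 'q': 8, 'e': 2, 'w': 12}
counts['q'] = 8+3 = 11 → {'n': 6, 'k': 4, 'q': 11, 'e': 2, 'w': 12}
counts['y'] = counts['e']+4 = 6 → {'n': 6, 'k': 4, 'q': 11, 'e': 2, 'w': 12, 'y': 6}
del 'k' → {'n': 6, 'q': 11, 'e': 2, 'w': 12, 'y': 6}
counts['x'] = counts['n']+2 = 8 → {'n': 6, 'q': 11, 'e': 2, 'w': 12, 'y': 6, 'x': 8}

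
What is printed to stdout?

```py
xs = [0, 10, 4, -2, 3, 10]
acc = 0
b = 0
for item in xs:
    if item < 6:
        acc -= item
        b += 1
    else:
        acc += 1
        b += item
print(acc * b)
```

item=0: <6, acc = 0-0 = 0; b=1
item=10: not <6, acc = 0+1 = 1; b=11
item=4: <6, acc = 1-4 = -3; b=12
item=-2: <6, acc = (-3)-(-2) = -1; b=13
item=3: <6, acc = (-1)-3 = -4; b=14
item=10: not <6, acc = (-4)+1 = -3; b=24
acc*b = (-3)*24 = -72

-72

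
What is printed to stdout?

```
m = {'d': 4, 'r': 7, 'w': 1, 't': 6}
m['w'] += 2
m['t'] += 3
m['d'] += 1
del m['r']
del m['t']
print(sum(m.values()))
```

m['w'] = 1+2 = 3 → {'d': 4, 'r': 7, 'w': 3, 't': 6}
m['t'] = 6+3 = 9 → {'d': 4, 'r': 7, 'w': 3, 't': 9}
m['d'] = 4+1 = 5 → {'d': 5, 'r': 7, 'w': 3, 't': 9}
del 'r' → {'d': 5, 'w': 3, 't': 9}
del 't' → {'d': 5, 'w': 3}
sum of values = 8

8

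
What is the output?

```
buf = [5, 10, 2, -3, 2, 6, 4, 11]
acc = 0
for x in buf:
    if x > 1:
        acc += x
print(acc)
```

40

x=5: >1, acc = 0+5 = 5
x=10: >1, acc = 5+10 = 15
x=2: >1, acc = 15+2 = 17
x=-3: not >1
x=2: >1, acc = 17+2 = 19
x=6: >1, acc = 19+6 = 25
x=4: >1, acc = 25+4 = 29
x=11: >1, acc = 29+11 = 40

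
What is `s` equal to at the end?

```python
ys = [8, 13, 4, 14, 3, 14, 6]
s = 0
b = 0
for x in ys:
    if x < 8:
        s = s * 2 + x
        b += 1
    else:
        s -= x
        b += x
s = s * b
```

x=8: not <8, s = 0-8 = -8; b=8
x=13: not <8, s = (-8)-13 = -21; b=21
x=4: <8, s = (-21)*2+4 = -38; b=22
x=14: not <8, s = (-38)-14 = -52; b=36
x=3: <8, s = (-52)*2+3 = -101; b=37
x=14: not <8, s = (-101)-14 = -115; b=51
x=6: <8, s = (-115)*2+6 = -224; b=52
s*b = (-224)*52 = -11648

-11648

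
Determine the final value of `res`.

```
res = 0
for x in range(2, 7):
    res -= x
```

-20

x=2: res = 0-2 = -2
x=3: res = (-2)-3 = -5
x=4: res = (-5)-4 = -9
x=5: res = (-9)-5 = -14
x=6: res = (-14)-6 = -20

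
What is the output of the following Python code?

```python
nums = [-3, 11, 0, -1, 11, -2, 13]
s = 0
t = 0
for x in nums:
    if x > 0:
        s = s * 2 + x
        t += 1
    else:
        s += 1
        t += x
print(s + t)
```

94

x=-3: not >0, s = 0+1 = 1; t=-3
x=11: >0, s = 1*2+11 = 13; t=-2
x=0: not >0, s = 13+1 = 14; t=-2
x=-1: not >0, s = 14+1 = 15; t=-3
x=11: >0, s = 15*2+11 = 41; t=-2
x=-2: not >0, s = 41+1 = 42; t=-4
x=13: >0, s = 42*2+13 = 97; t=-3
s+t = 97+(-3) = 94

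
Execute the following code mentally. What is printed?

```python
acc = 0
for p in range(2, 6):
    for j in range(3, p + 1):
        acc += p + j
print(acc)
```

p=3,j=3: acc = 0+6 = 6
p=4,j=3: acc = 6+7 = 13
p=4,j=4: acc = 13+8 = 21
p=5,j=3: acc = 21+8 = 29
p=5,j=4: acc = 29+9 = 38
p=5,j=5: acc = 38+10 = 48

48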